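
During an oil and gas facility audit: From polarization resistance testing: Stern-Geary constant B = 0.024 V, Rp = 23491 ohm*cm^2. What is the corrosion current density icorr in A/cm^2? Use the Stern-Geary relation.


Apply the Stern-Geary relation: icorr = B / Rp
icorr = 0.024 / 23491 = 1.022×10^-6 A/cm^2

1.022×10^-6 A/cm^2


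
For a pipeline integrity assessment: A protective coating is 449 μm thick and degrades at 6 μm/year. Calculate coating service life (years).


Service life = thickness / degradation rate
Life = 449 / 6 = 74.8 years

74.8 years


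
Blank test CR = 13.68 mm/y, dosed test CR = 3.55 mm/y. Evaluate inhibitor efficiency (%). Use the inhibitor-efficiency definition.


Apply the inhibitor-efficiency definition: IE = (CR_blank − CR_inh)/CR_blank × 100
IE = (13.68 − 3.55) / 13.68 × 100
IE = 10.13 / 13.68 × 100 = 74.0 %

74.0 %


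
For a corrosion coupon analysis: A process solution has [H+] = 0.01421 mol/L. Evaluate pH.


pH = −log10[H+]
pH = −log10(0.01421) = 1.85

1.85


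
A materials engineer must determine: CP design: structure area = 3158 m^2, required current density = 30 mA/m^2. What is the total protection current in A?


I = area * current density, then convert mA → A (÷1000)
I = 3158 * 30 / 1000 = 94.74 A

94.74 A


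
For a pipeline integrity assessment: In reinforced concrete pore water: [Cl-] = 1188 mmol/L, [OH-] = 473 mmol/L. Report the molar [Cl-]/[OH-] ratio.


Threshold parameter = [Cl-] / [OH-] (molar basis; both in mmol/L, so units cancel)
Ratio = 1188 / 473 = 2.51

2.51


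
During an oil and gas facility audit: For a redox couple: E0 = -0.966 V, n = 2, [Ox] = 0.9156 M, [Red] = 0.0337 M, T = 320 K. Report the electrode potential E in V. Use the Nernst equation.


Apply the Nernst equation: E = E0 + (RT/nF)*ln([Ox]/[Red])
Step 1: RT/nF = 8.314*320/(2*96485) = 0.01378701 V
Step 2: [Ox]/[Red] = 0.9156/0.0337 = 27.169139
Step 3: ln(27.169139) = 3.302082
Step 4: correction = 0.01378701 * 3.302082 = 0.046 V
E = -0.966 + 0.046 = -0.92 V

-0.92 V


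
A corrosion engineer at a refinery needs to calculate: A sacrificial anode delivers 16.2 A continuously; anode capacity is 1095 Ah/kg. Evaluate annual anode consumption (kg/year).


Annual consumption = current * hours per year / capacity
Rate = 16.2 * 8760 / 1095 = 129.6 kg/year

129.6 kg/year


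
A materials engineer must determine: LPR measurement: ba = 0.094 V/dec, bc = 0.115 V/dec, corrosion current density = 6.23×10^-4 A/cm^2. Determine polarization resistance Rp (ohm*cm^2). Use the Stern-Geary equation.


Apply the Stern-Geary equation: Rp = ba*bc / (2.303*icorr*(ba+bc))
ba*bc = 0.094*0.115 = 0.01081
ba+bc = 0.209; 2.303*icorr*(ba+bc) = 2.303*6.23×10^-4*0.209 = 2.9986672×10^-4
Rp = 0.01081 / 2.9986672×10^-4 = 36.05 ohm*cm^2

36.05 ohm*cm^2


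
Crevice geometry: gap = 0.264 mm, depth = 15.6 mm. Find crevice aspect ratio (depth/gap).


Aspect ratio = depth / gap
Ratio = 15.6 / 0.264 = 59.1

59.1


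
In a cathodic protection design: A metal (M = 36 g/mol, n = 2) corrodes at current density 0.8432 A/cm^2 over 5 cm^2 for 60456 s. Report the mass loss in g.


Apply Faraday's law: m = i*A*t*M / (n*F)
Total charge passed Q = i*A*t = 0.8432*5*60456 = 254882.496 C
m = Q*M/(n*F) = 254882.496*36/(2*96485) = 47.55 g

47.55 g


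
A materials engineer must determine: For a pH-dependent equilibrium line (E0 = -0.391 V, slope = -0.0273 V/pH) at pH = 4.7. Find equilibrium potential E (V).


Apply the Pourbaix line equation: E = E0 + slope*pH
E = -0.391 + (-0.0273)*4.7 = -0.391 + (-0.12831) = -0.51931 V
Rounded to 3 decimal places: E = -0.519 V

-0.519 V


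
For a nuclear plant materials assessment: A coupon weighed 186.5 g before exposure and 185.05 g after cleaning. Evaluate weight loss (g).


Weight loss = initial − final
WL = 186.5 − 185.05 = 1.45 g

1.45 g


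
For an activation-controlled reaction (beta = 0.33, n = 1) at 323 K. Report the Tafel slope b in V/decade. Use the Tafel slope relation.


Apply the Tafel slope relation: b = 2.303*R*T/(beta*n*F)
Numerator: 2.303 * 8.314 * 323 = 6184.53
Denominator: 0.33 * 1 * 96485 = 31840.05
b = 6184.53 / 31840.05 = 0.1942 V/decade

0.1942 V/decade


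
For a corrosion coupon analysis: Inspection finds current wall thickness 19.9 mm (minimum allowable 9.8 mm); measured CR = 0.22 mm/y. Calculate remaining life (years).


Apply the remaining-life relation: RL = (t_current − t_min) / CR
RL = (19.9 − 9.8) / 0.22 = 10.1 / 0.22 = 45.9 years

45.9 years


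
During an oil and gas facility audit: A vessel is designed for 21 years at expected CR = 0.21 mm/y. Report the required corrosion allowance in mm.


Corrosion allowance = CR × design life
CA = 0.21 * 21 = 4.41 mm

4.41 mm


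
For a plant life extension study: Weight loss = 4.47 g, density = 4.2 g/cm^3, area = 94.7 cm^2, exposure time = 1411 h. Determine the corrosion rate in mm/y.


Apply the mm/y weight-loss relation: CR = 87600 * W / (D * A * T)
Numerator: 87600 * 4.47 = 391572.0
Denominator: 4.2 * 94.7 * 1411 = 561211.14
CR = 391572.0 / 561211.14 = 0.6977 mm/y

0.6977 mm/y


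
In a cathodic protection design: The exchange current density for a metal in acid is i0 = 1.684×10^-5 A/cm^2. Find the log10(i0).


i0 = 1.684×10^-5 A/cm^2
log10(i0) = -4.774

-4.774


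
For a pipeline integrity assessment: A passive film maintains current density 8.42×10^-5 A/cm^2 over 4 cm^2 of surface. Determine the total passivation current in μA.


I = i_pass * A, then convert A → μA (×10^6)
I = 8.42×10^-5 * 4 * 10^6 = 336.8 μA

336.8 μA


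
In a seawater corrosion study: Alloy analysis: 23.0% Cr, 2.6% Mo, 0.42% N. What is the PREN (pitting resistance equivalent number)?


Apply the PREN formula: PREN = Cr + 3.3*Mo + 16*N
PREN = 23.0 + 3.3*2.6 + 16*0.42
PREN = 23.0 + 8.58 + 6.72 = 38.3

38.3


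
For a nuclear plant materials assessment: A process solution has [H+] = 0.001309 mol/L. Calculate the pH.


pH = −log10[H+]
pH = −log10(0.001309) = 2.88

2.88


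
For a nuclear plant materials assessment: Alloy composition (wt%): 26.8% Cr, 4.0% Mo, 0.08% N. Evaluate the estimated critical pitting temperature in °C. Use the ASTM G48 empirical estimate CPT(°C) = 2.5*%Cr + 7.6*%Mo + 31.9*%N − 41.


Apply the ASTM G48 empirical CPT estimate: CPT(°C) = 2.5*%Cr + 7.6*%Mo + 31.9*%N − 41
2.5*26.8 = 67; 7.6*4.0 = 30.4; 31.9*0.08 = 2.552
CPT = 67 + 30.4 + 2.552 − 41 = 58.952 °C
Rounded to 0.1 °C: CPT ≈ 59.0 °C

59.0 °C


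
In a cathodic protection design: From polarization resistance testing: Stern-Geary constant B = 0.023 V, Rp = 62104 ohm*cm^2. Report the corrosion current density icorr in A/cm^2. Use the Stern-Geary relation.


Apply the Stern-Geary relation: icorr = B / Rp
icorr = 0.023 / 62104 = 3.703×10^-7 A/cm^2

3.703×10^-7 A/cm^2


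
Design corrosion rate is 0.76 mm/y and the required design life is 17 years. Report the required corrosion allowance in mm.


Corrosion allowance = CR × design life
CA = 0.76 * 17 = 12.92 mm

12.92 mm


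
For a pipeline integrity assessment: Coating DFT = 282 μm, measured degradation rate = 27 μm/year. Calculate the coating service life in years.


Service life = thickness / degradation rate
Life = 282 / 27 = 10.4 years

10.4 years


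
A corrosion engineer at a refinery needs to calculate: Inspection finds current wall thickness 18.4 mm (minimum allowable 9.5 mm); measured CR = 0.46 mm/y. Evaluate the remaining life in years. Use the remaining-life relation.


Apply the remaining-life relation: RL = (t_current − t_min) / CR
RL = (18.4 − 9.5) / 0.46 = 8.9 / 0.46 = 19.3 years

19.3 years


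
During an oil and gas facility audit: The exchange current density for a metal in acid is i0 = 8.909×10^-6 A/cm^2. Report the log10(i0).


i0 = 8.909×10^-6 A/cm^2
log10(i0) = -5.05

-5.05


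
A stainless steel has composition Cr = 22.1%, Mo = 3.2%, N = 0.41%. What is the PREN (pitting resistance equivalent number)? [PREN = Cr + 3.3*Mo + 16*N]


Apply the PREN formula: PREN = Cr + 3.3*Mo + 16*N
PREN = 22.1 + 3.3*3.2 + 16*0.41
PREN = 22.1 + 10.56 + 6.56 = 39.22

39.22


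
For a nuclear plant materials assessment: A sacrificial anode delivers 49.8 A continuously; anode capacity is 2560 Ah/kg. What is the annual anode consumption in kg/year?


Annual consumption = current * hours per year / capacity
Rate = 49.8 * 8760 / 2560 = 170.4 kg/year

170.4 kg/year


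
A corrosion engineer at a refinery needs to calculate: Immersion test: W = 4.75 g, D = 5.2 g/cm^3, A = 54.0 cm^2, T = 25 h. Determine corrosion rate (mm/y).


Apply the mm/y weight-loss relation: CR = 87600 * W / (D * A * T)
Numerator: 87600 * 4.75 = 416100.0
Denominator: 5.2 * 54.0 * 25 = 7020.0
CR = 416100.0 / 7020.0 = 59.273504 mm/y

59.273504 mm/y


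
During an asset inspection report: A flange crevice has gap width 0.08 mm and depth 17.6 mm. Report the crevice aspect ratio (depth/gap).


Aspect ratio = depth / gap
Ratio = 17.6 / 0.08 = 220.0

220.0


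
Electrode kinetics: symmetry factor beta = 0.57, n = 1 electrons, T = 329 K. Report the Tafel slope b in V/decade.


Apply the Tafel slope relation: b = 2.303*R*T/(beta*n*F)
Numerator: 2.303 * 8.314 * 329 = 6299.41
Denominator: 0.57 * 1 * 96485 = 54996.45
b = 6299.41 / 54996.45 = 0.115 V/decade

0.115 V/decade


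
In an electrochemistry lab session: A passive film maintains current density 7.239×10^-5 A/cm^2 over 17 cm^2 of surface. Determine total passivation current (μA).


I = i_pass * A, then convert A → μA (×10^6)
I = 7.239×10^-5 * 17 * 10^6 = 1230.63 μA

1230.63 μA


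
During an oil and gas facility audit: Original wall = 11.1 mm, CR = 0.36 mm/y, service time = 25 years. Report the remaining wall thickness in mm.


Remaining wall = original − CR × time
t = 11.1 − 0.36*25 = 11.1 − 9.0 = 2.1 mm

2.1 mm


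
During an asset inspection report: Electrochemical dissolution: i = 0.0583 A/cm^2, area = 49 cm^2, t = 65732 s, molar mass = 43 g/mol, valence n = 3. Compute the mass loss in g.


Apply Faraday's law: m = i*A*t*M / (n*F)
Total charge passed Q = i*A*t = 0.0583*49*65732 = 187776.6044 C
m = Q*M/(n*F) = 187776.6044*43/(3*96485) = 27.89516 g

27.89516 g


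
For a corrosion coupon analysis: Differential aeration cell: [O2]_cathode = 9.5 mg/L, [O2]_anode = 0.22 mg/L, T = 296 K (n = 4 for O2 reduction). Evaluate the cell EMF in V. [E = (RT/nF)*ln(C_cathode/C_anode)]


Apply the Nernst concentration-cell relation: E = (RT/nF)*ln(C_cathode/C_anode)
RT/nF = 8.314*296/(4*96485) = 0.00637649 V
ln(9.5/0.22) = 3.76542
E = 0.00637649 * 3.76542 = 0.02401 V

0.02401 V


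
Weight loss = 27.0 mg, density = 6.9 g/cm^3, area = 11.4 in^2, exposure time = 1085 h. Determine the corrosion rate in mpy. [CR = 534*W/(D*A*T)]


Apply the mpy weight-loss relation: CR = 534 * W / (D * A * T)
Numerator: 534 * 27.0 = 14418.0
Denominator: 6.9 * 11.4 * 1085 = 85346.1
CR = 14418.0 / 85346.1 = 0.16894 mpy

0.16894 mpy


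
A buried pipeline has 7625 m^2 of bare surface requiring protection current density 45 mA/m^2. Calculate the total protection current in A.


I = area * current density, then convert mA → A (÷1000)
I = 7625 * 45 / 1000 = 343.13 A

343.13 A


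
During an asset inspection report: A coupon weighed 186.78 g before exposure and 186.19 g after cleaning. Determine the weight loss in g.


Weight loss = initial − final
WL = 186.78 − 186.19 = 0.59 g

0.59 g


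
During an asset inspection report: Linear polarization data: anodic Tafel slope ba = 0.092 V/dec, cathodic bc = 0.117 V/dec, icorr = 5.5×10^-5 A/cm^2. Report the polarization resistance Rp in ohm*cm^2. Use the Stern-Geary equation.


Apply the Stern-Geary equation: Rp = ba*bc / (2.303*icorr*(ba+bc))
ba*bc = 0.092*0.117 = 0.010764
ba+bc = 0.209; 2.303*icorr*(ba+bc) = 2.303*5.5×10^-5*0.209 = 2.6472985×10^-5
Rp = 0.010764 / 2.6472985×10^-5 = 406.6 ohm*cm^2

406.6 ohm*cm^2


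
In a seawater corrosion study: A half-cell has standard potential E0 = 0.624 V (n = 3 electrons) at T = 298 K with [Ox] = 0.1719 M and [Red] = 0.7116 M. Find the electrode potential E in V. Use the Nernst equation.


Apply the Nernst equation: E = E0 + (RT/nF)*ln([Ox]/[Red])
Step 1: RT/nF = 8.314*298/(3*96485) = 0.00855944 V
Step 2: [Ox]/[Red] = 0.1719/0.7116 = 0.241568
Step 3: ln(0.241568) = -1.420604
Step 4: correction = 0.00855944 * -1.420604 = -0.0122 V
E = 0.624 + -0.0122 = 0.6118 V

0.6118 V


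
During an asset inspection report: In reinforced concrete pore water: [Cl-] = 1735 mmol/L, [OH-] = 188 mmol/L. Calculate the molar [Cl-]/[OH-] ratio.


Threshold parameter = [Cl-] / [OH-] (molar basis; both in mmol/L, so units cancel)
Ratio = 1735 / 188 = 9.23

9.23


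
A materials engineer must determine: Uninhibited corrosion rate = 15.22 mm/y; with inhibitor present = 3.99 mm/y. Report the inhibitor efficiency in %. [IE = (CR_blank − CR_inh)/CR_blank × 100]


Apply the inhibitor-efficiency definition: IE = (CR_blank − CR_inh)/CR_blank × 100
IE = (15.22 − 3.99) / 15.22 × 100
IE = 11.23 / 15.22 × 100 = 73.8 %

73.8 %


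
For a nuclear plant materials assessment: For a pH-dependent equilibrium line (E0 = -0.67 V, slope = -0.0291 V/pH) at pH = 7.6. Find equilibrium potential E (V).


Apply the Pourbaix line equation: E = E0 + slope*pH
E = -0.67 + (-0.0291)*7.6 = -0.67 + (-0.22116) = -0.89116 V
Rounded to 3 decimal places: E = -0.891 V

-0.891 V


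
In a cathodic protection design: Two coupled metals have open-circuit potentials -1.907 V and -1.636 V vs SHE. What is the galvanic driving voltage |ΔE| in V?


Driving voltage is the absolute potential difference.
|ΔE| = |-1.907 − (-1.636)| = 0.271 V

0.271 V


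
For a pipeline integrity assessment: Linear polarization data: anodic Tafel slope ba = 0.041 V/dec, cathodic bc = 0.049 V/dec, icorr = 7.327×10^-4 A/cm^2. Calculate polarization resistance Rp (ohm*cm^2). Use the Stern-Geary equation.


Apply the Stern-Geary equation: Rp = ba*bc / (2.303*icorr*(ba+bc))
ba*bc = 0.041*0.049 = 0.002009
ba+bc = 0.09; 2.303*icorr*(ba+bc) = 2.303*7.327×10^-4*0.09 = 1.5186673×10^-4
Rp = 0.002009 / 1.5186673×10^-4 = 13.23 ohm*cm^2

13.23 ohm*cm^2


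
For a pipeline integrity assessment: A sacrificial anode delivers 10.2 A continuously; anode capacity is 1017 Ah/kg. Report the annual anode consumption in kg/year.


Annual consumption = current * hours per year / capacity
Rate = 10.2 * 8760 / 1017 = 87.9 kg/year

87.9 kg/year


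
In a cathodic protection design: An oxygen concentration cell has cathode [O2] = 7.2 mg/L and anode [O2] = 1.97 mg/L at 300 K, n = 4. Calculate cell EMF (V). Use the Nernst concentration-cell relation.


Apply the Nernst concentration-cell relation: E = (RT/nF)*ln(C_cathode/C_anode)
RT/nF = 8.314*300/(4*96485) = 0.00646266 V
ln(7.2/1.97) = 1.29605
E = 0.00646266 * 1.29605 = 0.00838 V

0.00838 V


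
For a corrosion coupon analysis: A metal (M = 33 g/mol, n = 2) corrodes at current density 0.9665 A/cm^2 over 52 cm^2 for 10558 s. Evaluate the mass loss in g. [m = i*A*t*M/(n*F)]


Apply Faraday's law: m = i*A*t*M / (n*F)
Total charge passed Q = i*A*t = 0.9665*52*10558 = 530623.964 C
m = Q*M/(n*F) = 530623.964*33/(2*96485) = 90.7426 g

90.7426 g


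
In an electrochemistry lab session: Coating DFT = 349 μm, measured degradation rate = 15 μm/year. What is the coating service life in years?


Service life = thickness / degradation rate
Life = 349 / 15 = 23.3 years

23.3 years


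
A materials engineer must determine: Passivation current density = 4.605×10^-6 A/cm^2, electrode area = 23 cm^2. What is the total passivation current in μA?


I = i_pass * A, then convert A → μA (×10^6)
I = 4.605×10^-6 * 23 * 10^6 = 105.92 μA

105.92 μA


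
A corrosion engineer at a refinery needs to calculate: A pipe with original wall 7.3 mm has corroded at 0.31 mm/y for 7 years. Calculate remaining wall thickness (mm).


Remaining wall = original − CR × time
t = 7.3 − 0.31*7 = 7.3 − 2.17 = 5.13 mm

5.13 mm


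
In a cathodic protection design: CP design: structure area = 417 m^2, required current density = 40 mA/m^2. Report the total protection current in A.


I = area * current density, then convert mA → A (÷1000)
I = 417 * 40 / 1000 = 16.68 A

16.68 A


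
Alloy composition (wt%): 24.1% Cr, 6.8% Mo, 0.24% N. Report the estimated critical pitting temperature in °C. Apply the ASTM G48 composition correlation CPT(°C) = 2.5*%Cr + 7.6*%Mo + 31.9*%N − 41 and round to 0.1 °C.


Apply the ASTM G48 empirical CPT estimate: CPT(°C) = 2.5*%Cr + 7.6*%Mo + 31.9*%N − 41
2.5*24.1 = 60.25; 7.6*6.8 = 51.68; 31.9*0.24 = 7.656
CPT = 60.25 + 51.68 + 7.656 − 41 = 78.586 °C
Rounded to 0.1 °C: CPT ≈ 78.6 °C

78.6 °C


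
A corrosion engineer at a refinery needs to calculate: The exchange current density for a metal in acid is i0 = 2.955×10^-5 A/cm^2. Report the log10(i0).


i0 = 2.955×10^-5 A/cm^2
log10(i0) = -4.529

-4.529


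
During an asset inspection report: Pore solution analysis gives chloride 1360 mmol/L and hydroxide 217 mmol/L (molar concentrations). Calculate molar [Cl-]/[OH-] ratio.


Threshold parameter = [Cl-] / [OH-] (molar basis; both in mmol/L, so units cancel)
Ratio = 1360 / 217 = 6.27

6.27


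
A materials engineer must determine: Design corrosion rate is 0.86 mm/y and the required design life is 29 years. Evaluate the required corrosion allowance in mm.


Corrosion allowance = CR × design life
CA = 0.86 * 29 = 24.94 mm

24.94 mm


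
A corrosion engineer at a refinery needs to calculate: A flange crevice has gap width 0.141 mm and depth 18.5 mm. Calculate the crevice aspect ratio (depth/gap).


Aspect ratio = depth / gap
Ratio = 18.5 / 0.141 = 131.2

131.2


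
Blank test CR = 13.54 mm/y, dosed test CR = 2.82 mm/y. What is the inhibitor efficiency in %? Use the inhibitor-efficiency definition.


Apply the inhibitor-efficiency definition: IE = (CR_blank − CR_inh)/CR_blank × 100
IE = (13.54 − 2.82) / 13.54 × 100
IE = 10.72 / 13.54 × 100 = 79.2 %

79.2 %


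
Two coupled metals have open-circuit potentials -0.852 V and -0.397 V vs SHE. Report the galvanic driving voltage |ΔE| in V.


Driving voltage is the absolute potential difference.
|ΔE| = |-0.852 − (-0.397)| = 0.455 V

0.455 V


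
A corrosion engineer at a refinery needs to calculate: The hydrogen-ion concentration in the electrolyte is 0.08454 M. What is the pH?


pH = −log10[H+]
pH = −log10(0.08454) = 1.07

1.07


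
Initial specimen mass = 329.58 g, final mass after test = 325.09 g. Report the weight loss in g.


Weight loss = initial − final
WL = 329.58 − 325.09 = 4.49 g

4.49 g


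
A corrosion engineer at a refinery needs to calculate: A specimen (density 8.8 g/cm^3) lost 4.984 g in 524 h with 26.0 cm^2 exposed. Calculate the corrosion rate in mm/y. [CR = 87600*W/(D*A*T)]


Apply the mm/y weight-loss relation: CR = 87600 * W / (D * A * T)
Numerator: 87600 * 4.984 = 436598.4
Denominator: 8.8 * 26.0 * 524 = 119891.2
CR = 436598.4 / 119891.2 = 3.6416 mm/y

3.6416 mm/y


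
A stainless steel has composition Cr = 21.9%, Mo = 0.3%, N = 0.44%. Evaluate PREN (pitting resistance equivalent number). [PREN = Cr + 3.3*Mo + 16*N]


Apply the PREN formula: PREN = Cr + 3.3*Mo + 16*N
PREN = 21.9 + 3.3*0.3 + 16*0.44
PREN = 21.9 + 0.99 + 7.04 = 29.93

29.93


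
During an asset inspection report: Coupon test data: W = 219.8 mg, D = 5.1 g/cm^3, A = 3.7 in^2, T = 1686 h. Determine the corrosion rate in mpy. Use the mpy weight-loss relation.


Apply the mpy weight-loss relation: CR = 534 * W / (D * A * T)
Numerator: 534 * 219.8 = 117373.2
Denominator: 5.1 * 3.7 * 1686 = 31814.82
CR = 117373.2 / 31814.82 = 3.68926 mpy

3.68926 mpy


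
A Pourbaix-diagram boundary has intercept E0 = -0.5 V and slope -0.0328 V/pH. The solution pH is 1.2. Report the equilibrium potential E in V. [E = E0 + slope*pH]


Apply the Pourbaix line equation: E = E0 + slope*pH
E = -0.5 + (-0.0328)*1.2 = -0.5 + (-0.03936) = -0.53936 V
Rounded to 3 decimal places: E = -0.539 V

-0.539 V


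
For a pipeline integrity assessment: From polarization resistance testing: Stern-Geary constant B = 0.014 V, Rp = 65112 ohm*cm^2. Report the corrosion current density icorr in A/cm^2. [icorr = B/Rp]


Apply the Stern-Geary relation: icorr = B / Rp
icorr = 0.014 / 65112 = 2.15×10^-7 A/cm^2

2.15×10^-7 A/cm^2


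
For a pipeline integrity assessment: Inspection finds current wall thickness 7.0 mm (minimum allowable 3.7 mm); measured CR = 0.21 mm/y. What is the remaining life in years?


Apply the remaining-life relation: RL = (t_current − t_min) / CR
RL = (7.0 − 3.7) / 0.21 = 3.3 / 0.21 = 15.7 years

15.7 years


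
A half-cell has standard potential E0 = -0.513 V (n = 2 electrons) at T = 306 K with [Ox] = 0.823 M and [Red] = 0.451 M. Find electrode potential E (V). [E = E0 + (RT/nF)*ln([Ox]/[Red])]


Apply the Nernst equation: E = E0 + (RT/nF)*ln([Ox]/[Red])
Step 1: RT/nF = 8.314*306/(2*96485) = 0.01318383 V
Step 2: [Ox]/[Red] = 0.823/0.451 = 1.824834
Step 3: ln(1.824834) = 0.601489
Step 4: correction = 0.01318383 * 0.601489 = 0.0079 V
E = -0.513 + 0.0079 = -0.5051 V

-0.5051 V


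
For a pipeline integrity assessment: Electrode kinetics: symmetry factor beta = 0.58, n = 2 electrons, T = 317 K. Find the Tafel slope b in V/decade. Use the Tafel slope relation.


Apply the Tafel slope relation: b = 2.303*R*T/(beta*n*F)
Numerator: 2.303 * 8.314 * 317 = 6069.64
Denominator: 0.58 * 2 * 96485 = 111922.6
b = 6069.64 / 111922.6 = 0.054 V/decade

0.054 V/decade


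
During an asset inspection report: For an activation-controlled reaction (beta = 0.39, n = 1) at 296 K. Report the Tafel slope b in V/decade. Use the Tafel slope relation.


Apply the Tafel slope relation: b = 2.303*R*T/(beta*n*F)
Numerator: 2.303 * 8.314 * 296 = 5667.55
Denominator: 0.39 * 1 * 96485 = 37629.15
b = 5667.55 / 37629.15 = 0.151 V/decade

0.151 V/decade


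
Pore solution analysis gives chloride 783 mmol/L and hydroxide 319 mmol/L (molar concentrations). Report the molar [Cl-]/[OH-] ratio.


Threshold parameter = [Cl-] / [OH-] (molar basis; both in mmol/L, so units cancel)
Ratio = 783 / 319 = 2.45

2.45


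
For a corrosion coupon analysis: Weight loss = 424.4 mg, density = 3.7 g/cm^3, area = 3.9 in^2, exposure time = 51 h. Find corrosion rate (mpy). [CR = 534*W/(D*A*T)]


Apply the mpy weight-loss relation: CR = 534 * W / (D * A * T)
Numerator: 534 * 424.4 = 226629.6
Denominator: 3.7 * 3.9 * 51 = 735.93
CR = 226629.6 / 735.93 = 307.9499 mpy

307.9499 mpy


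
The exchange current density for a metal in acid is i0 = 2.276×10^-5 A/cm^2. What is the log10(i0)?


i0 = 2.276×10^-5 A/cm^2
log10(i0) = -4.643

-4.643


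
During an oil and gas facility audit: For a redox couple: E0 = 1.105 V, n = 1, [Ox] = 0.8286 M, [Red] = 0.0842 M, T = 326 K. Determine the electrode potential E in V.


Apply the Nernst equation: E = E0 + (RT/nF)*ln([Ox]/[Red])
Step 1: RT/nF = 8.314*326/(1*96485) = 0.02809104 V
Step 2: [Ox]/[Red] = 0.8286/0.0842 = 9.840855
Step 3: ln(9.840855) = 2.286543
Step 4: correction = 0.02809104 * 2.286543 = 0.064 V
E = 1.105 + 0.064 = 1.169 V

1.169 V


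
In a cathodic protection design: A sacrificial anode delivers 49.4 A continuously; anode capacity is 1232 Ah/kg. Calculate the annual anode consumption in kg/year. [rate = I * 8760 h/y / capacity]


Annual consumption = current * hours per year / capacity
Rate = 49.4 * 8760 / 1232 = 351.3 kg/year

351.3 kg/year


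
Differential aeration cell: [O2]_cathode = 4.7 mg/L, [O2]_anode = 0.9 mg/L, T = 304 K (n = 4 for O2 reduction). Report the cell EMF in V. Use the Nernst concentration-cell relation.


Apply the Nernst concentration-cell relation: E = (RT/nF)*ln(C_cathode/C_anode)
RT/nF = 8.314*304/(4*96485) = 0.00654883 V
ln(4.7/0.9) = 1.65292
E = 0.00654883 * 1.65292 = 0.01082 V

0.01082 V


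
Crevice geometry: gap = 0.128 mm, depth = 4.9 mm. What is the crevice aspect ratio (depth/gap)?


Aspect ratio = depth / gap
Ratio = 4.9 / 0.128 = 38.3

38.3


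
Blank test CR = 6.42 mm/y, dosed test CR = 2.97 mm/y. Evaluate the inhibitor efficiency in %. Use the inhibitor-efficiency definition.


Apply the inhibitor-efficiency definition: IE = (CR_blank − CR_inh)/CR_blank × 100
IE = (6.42 − 2.97) / 6.42 × 100
IE = 3.45 / 6.42 × 100 = 53.7 %

53.7 %


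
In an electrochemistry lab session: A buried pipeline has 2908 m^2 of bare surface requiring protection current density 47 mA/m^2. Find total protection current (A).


I = area * current density, then convert mA → A (÷1000)
I = 2908 * 47 / 1000 = 136.68 A

136.68 A


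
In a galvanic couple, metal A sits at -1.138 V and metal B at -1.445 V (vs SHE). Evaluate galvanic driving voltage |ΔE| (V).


Driving voltage is the absolute potential difference.
|ΔE| = |-1.138 − (-1.445)| = 0.307 V

0.307 V


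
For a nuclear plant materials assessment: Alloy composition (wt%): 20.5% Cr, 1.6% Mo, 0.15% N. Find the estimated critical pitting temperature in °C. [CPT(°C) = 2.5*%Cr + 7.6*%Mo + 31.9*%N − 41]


Apply the ASTM G48 empirical CPT estimate: CPT(°C) = 2.5*%Cr + 7.6*%Mo + 31.9*%N − 41
2.5*20.5 = 51.25; 7.6*1.6 = 12.16; 31.9*0.15 = 4.785
CPT = 51.25 + 12.16 + 4.785 − 41 = 27.195 °C
Rounded to 0.1 °C: CPT ≈ 27.2 °C

27.2 °C


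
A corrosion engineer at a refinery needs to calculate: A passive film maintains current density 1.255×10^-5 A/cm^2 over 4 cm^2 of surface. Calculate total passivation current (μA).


I = i_pass * A, then convert A → μA (×10^6)
I = 1.255×10^-5 * 4 * 10^6 = 50.2 μA

50.2 μA


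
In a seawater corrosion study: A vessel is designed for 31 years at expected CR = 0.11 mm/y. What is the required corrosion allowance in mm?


Corrosion allowance = CR × design life
CA = 0.11 * 31 = 3.41 mm

3.41 mm


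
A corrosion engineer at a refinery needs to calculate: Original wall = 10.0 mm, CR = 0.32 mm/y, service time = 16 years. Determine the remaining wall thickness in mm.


Remaining wall = original − CR × time
t = 10.0 − 0.32*16 = 10.0 − 5.12 = 4.88 mm

4.88 mm


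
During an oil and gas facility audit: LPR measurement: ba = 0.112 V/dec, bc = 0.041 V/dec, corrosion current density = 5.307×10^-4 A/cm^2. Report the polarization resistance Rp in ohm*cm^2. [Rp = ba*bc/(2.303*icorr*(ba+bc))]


Apply the Stern-Geary equation: Rp = ba*bc / (2.303*icorr*(ba+bc))
ba*bc = 0.112*0.041 = 0.004592
ba+bc = 0.153; 2.303*icorr*(ba+bc) = 2.303*5.307×10^-4*0.153 = 1.8699692×10^-4
Rp = 0.004592 / 1.8699692×10^-4 = 24.56 ohm*cm^2

24.56 ohm*cm^2


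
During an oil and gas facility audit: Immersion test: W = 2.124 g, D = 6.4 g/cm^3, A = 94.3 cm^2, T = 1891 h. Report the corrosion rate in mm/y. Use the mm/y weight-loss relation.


Apply the mm/y weight-loss relation: CR = 87600 * W / (D * A * T)
Numerator: 87600 * 2.124 = 186062.4
Denominator: 6.4 * 94.3 * 1891 = 1141256.32
CR = 186062.4 / 1141256.32 = 0.163 mm/y

0.163 mm/y


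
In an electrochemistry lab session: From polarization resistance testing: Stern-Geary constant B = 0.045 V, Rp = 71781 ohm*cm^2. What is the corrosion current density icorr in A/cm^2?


Apply the Stern-Geary relation: icorr = B / Rp
icorr = 0.045 / 71781 = 6.269×10^-7 A/cm^2

6.269×10^-7 A/cm^2


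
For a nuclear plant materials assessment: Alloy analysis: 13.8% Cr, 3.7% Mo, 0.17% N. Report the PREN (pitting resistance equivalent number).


Apply the PREN formula: PREN = Cr + 3.3*Mo + 16*N
PREN = 13.8 + 3.3*3.7 + 16*0.17
PREN = 13.8 + 12.21 + 2.72 = 28.73

28.73


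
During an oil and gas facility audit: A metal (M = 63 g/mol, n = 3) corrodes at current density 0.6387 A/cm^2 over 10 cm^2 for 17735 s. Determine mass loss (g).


Apply Faraday's law: m = i*A*t*M / (n*F)
Total charge passed Q = i*A*t = 0.6387*10*17735 = 113273.445 C
m = Q*M/(n*F) = 113273.445*63/(3*96485) = 24.654 g

24.654 g


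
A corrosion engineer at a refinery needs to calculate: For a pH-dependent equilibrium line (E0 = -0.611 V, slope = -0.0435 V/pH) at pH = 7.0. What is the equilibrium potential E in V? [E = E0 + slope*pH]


Apply the Pourbaix line equation: E = E0 + slope*pH
E = -0.611 + (-0.0435)*7.0 = -0.611 + (-0.3045) = -0.9155 V
Rounded to 4 decimal places: E = -0.9155 V

-0.9155 V


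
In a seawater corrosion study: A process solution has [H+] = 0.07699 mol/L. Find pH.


pH = −log10[H+]
pH = −log10(0.07699) = 1.11

1.11


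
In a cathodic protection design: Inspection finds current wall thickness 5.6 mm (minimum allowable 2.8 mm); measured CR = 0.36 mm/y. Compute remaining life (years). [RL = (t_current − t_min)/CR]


Apply the remaining-life relation: RL = (t_current − t_min) / CR
RL = (5.6 − 2.8) / 0.36 = 2.8 / 0.36 = 7.8 years

7.8 years


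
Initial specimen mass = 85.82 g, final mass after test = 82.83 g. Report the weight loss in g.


Weight loss = initial − final
WL = 85.82 − 82.83 = 2.99 g

2.99 g


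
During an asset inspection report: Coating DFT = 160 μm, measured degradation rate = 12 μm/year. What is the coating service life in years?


Service life = thickness / degradation rate
Life = 160 / 12 = 13.3 years

13.3 years


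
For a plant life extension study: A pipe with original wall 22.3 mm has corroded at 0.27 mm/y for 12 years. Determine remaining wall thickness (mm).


Remaining wall = original − CR × time
t = 22.3 − 0.27*12 = 22.3 − 3.24 = 19.06 mm

19.06 mm


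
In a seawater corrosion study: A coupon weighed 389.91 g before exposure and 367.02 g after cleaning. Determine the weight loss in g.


Weight loss = initial − final
WL = 389.91 − 367.02 = 22.89 g

22.89 g


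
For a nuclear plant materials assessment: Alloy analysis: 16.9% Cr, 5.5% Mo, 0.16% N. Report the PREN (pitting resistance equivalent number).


Apply the PREN formula: PREN = Cr + 3.3*Mo + 16*N
PREN = 16.9 + 3.3*5.5 + 16*0.16
PREN = 16.9 + 18.15 + 2.56 = 37.61

37.61


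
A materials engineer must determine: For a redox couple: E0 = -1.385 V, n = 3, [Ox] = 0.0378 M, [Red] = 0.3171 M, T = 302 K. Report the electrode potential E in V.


Apply the Nernst equation: E = E0 + (RT/nF)*ln([Ox]/[Red])
Step 1: RT/nF = 8.314*302/(3*96485) = 0.00867433 V
Step 2: [Ox]/[Red] = 0.0378/0.3171 = 0.119205
Step 3: ln(0.119205) = -2.126911
Step 4: correction = 0.00867433 * -2.126911 = -0.0184 V
E = -1.385 + -0.0184 = -1.4034 V

-1.4034 V


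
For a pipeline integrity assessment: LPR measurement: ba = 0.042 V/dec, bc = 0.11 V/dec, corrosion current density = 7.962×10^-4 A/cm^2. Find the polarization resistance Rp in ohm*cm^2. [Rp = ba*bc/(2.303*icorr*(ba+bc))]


Apply the Stern-Geary equation: Rp = ba*bc / (2.303*icorr*(ba+bc))
ba*bc = 0.042*0.11 = 0.00462
ba+bc = 0.152; 2.303*icorr*(ba+bc) = 2.303*7.962×10^-4*0.152 = 2.7871459×10^-4
Rp = 0.00462 / 2.7871459×10^-4 = 16.58 ohm*cm^2

16.58 ohm*cm^2


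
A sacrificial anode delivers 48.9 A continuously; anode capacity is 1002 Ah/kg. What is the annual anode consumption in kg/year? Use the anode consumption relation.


Annual consumption = current * hours per year / capacity
Rate = 48.9 * 8760 / 1002 = 427.5 kg/year

427.5 kg/year


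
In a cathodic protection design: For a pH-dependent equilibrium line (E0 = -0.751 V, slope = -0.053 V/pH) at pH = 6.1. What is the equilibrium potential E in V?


Apply the Pourbaix line equation: E = E0 + slope*pH
E = -0.751 + (-0.053)*6.1 = -0.751 + (-0.3233) = -1.0743 V
Rounded to 4 decimal places: E = -1.0743 V

-1.0743 V


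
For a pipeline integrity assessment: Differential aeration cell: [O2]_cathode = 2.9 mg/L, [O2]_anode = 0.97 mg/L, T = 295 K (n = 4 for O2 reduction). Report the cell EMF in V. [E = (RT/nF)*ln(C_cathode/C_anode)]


Apply the Nernst concentration-cell relation: E = (RT/nF)*ln(C_cathode/C_anode)
RT/nF = 8.314*295/(4*96485) = 0.00635495 V
ln(2.9/0.97) = 1.09517
E = 0.00635495 * 1.09517 = 0.00696 V

0.00696 V


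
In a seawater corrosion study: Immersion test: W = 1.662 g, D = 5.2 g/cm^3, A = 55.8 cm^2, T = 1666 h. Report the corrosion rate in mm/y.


Apply the mm/y weight-loss relation: CR = 87600 * W / (D * A * T)
Numerator: 87600 * 1.662 = 145591.2
Denominator: 5.2 * 55.8 * 1666 = 483406.56
CR = 145591.2 / 483406.56 = 0.301178 mm/y

0.301178 mm/y


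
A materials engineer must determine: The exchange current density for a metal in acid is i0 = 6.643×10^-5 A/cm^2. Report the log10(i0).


i0 = 6.643×10^-5 A/cm^2
log10(i0) = -4.178

-4.178


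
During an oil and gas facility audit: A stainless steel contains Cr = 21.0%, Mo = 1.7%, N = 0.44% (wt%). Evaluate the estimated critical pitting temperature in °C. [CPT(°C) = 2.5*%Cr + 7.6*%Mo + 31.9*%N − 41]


Apply the ASTM G48 empirical CPT estimate: CPT(°C) = 2.5*%Cr + 7.6*%Mo + 31.9*%N − 41
2.5*21.0 = 52.5; 7.6*1.7 = 12.92; 31.9*0.44 = 14.036
CPT = 52.5 + 12.92 + 14.036 − 41 = 38.456 °C
Rounded to 0.1 °C: CPT ≈ 38.5 °C

38.5 °C


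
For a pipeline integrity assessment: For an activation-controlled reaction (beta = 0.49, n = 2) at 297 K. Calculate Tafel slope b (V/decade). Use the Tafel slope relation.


Apply the Tafel slope relation: b = 2.303*R*T/(beta*n*F)
Numerator: 2.303 * 8.314 * 297 = 5686.7
Denominator: 0.49 * 2 * 96485 = 94555.3
b = 5686.7 / 94555.3 = 0.06 V/decade

0.06 V/decade


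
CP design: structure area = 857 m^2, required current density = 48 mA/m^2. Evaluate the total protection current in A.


I = area * current density, then convert mA → A (÷1000)
I = 857 * 48 / 1000 = 41.14 A

41.14 A


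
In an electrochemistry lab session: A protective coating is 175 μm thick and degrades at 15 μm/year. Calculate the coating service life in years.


Service life = thickness / degradation rate
Life = 175 / 15 = 11.7 years

11.7 years


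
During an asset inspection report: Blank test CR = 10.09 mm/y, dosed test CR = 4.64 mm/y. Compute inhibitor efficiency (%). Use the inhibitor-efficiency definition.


Apply the inhibitor-efficiency definition: IE = (CR_blank − CR_inh)/CR_blank × 100
IE = (10.09 − 4.64) / 10.09 × 100
IE = 5.45 / 10.09 × 100 = 54.0 %

54.0 %


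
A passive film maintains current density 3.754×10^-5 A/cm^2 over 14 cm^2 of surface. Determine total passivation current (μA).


I = i_pass * A, then convert A → μA (×10^6)
I = 3.754×10^-5 * 14 * 10^6 = 525.56 μA

525.56 μA


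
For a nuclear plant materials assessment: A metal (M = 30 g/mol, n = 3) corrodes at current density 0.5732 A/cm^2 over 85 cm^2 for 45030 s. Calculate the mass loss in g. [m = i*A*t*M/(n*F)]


Apply Faraday's law: m = i*A*t*M / (n*F)
Total charge passed Q = i*A*t = 0.5732*85*45030 = 2193951.66 C
m = Q*M/(n*F) = 2193951.66*30/(3*96485) = 227.388 g

227.388 g


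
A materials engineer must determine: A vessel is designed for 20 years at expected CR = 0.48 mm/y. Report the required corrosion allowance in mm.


Corrosion allowance = CR × design life
CA = 0.48 * 20 = 9.6 mm

9.6 mm


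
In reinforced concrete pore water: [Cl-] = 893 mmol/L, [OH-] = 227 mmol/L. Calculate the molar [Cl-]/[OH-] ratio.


Threshold parameter = [Cl-] / [OH-] (molar basis; both in mmol/L, so units cancel)
Ratio = 893 / 227 = 3.93

3.93


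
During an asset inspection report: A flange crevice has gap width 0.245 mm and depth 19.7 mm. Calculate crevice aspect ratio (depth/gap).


Aspect ratio = depth / gap
Ratio = 19.7 / 0.245 = 80.4

80.4


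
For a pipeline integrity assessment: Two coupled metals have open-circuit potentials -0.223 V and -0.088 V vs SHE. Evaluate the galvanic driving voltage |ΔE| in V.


Driving voltage is the absolute potential difference.
|ΔE| = |-0.223 − (-0.088)| = 0.135 V

0.135 V


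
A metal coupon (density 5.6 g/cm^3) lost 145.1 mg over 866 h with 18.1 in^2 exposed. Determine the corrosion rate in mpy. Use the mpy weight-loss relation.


Apply the mpy weight-loss relation: CR = 534 * W / (D * A * T)
Numerator: 534 * 145.1 = 77483.4
Denominator: 5.6 * 18.1 * 866 = 87777.76
CR = 77483.4 / 87777.76 = 0.883 mpy

0.883 mpy


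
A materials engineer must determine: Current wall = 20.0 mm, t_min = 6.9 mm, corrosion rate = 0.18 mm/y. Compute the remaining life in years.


Apply the remaining-life relation: RL = (t_current − t_min) / CR
RL = (20.0 − 6.9) / 0.18 = 13.1 / 0.18 = 72.8 years

72.8 years


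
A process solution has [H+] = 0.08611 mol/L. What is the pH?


pH = −log10[H+]
pH = −log10(0.08611) = 1.06

1.06


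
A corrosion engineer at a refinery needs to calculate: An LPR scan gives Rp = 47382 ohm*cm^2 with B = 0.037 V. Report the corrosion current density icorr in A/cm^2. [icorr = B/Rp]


Apply the Stern-Geary relation: icorr = B / Rp
icorr = 0.037 / 47382 = 7.809×10^-7 A/cm^2

7.809×10^-7 A/cm^2


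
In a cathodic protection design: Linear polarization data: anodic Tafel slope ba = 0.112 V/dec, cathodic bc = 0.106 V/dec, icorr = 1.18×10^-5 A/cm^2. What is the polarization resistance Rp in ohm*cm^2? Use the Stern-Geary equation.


Apply the Stern-Geary equation: Rp = ba*bc / (2.303*icorr*(ba+bc))
ba*bc = 0.112*0.106 = 0.011872
ba+bc = 0.218; 2.303*icorr*(ba+bc) = 2.303*1.18×10^-5*0.218 = 5.9242372×10^-6
Rp = 0.011872 / 5.9242372×10^-6 = 2004.0 ohm*cm^2

2004.0 ohm*cm^2


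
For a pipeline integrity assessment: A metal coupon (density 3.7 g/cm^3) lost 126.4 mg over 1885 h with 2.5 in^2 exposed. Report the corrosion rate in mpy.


Apply the mpy weight-loss relation: CR = 534 * W / (D * A * T)
Numerator: 534 * 126.4 = 67497.6
Denominator: 3.7 * 2.5 * 1885 = 17436.25
CR = 67497.6 / 17436.25 = 3.87111 mpy

3.87111 mpy


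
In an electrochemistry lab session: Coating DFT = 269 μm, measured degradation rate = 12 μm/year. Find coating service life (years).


Service life = thickness / degradation rate
Life = 269 / 12 = 22.4 years

22.4 years


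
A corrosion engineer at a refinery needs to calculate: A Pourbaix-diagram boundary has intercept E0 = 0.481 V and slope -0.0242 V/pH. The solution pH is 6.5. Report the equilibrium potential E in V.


Apply the Pourbaix line equation: E = E0 + slope*pH
E = 0.481 + (-0.0242)*6.5 = 0.481 + (-0.1573) = 0.3237 V
Rounded to 3 decimal places: E = 0.324 V

0.324 V


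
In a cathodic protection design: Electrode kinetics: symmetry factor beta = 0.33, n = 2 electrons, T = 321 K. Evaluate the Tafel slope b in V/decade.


Apply the Tafel slope relation: b = 2.303*R*T/(beta*n*F)
Numerator: 2.303 * 8.314 * 321 = 6146.23
Denominator: 0.33 * 2 * 96485 = 63680.1
b = 6146.23 / 63680.1 = 0.097 V/decade

0.097 V/decade


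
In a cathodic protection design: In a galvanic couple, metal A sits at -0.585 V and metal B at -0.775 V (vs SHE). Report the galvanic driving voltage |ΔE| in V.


Driving voltage is the absolute potential difference.
|ΔE| = |-0.585 − (-0.775)| = 0.19 V

0.19 V


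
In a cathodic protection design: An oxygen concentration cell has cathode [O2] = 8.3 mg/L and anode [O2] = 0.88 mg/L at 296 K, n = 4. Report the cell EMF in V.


Apply the Nernst concentration-cell relation: E = (RT/nF)*ln(C_cathode/C_anode)
RT/nF = 8.314*296/(4*96485) = 0.00637649 V
ln(8.3/0.88) = 2.24409
E = 0.00637649 * 2.24409 = 0.01431 V

0.01431 V


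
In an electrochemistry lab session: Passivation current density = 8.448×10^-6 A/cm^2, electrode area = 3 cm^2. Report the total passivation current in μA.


I = i_pass * A, then convert A → μA (×10^6)
I = 8.448×10^-6 * 3 * 10^6 = 25.34 μA

25.34 μA


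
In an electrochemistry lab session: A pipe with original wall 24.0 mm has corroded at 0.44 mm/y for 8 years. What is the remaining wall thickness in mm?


Remaining wall = original − CR × time
t = 24.0 − 0.44*8 = 24.0 − 3.52 = 20.48 mm

20.48 mm
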